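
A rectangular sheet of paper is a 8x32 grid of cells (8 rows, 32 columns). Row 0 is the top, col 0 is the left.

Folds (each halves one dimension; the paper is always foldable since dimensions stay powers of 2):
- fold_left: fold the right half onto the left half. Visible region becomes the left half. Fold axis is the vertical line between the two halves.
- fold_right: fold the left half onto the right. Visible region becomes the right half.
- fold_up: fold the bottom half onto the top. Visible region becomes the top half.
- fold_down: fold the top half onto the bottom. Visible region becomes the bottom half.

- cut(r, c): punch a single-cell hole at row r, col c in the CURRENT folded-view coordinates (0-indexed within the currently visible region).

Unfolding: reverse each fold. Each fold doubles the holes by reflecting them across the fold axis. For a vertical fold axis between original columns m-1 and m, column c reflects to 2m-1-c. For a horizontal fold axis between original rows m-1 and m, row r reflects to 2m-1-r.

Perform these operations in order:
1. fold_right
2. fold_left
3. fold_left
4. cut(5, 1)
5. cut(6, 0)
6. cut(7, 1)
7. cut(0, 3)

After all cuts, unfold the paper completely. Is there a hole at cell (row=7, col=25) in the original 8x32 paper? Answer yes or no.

Op 1 fold_right: fold axis v@16; visible region now rows[0,8) x cols[16,32) = 8x16
Op 2 fold_left: fold axis v@24; visible region now rows[0,8) x cols[16,24) = 8x8
Op 3 fold_left: fold axis v@20; visible region now rows[0,8) x cols[16,20) = 8x4
Op 4 cut(5, 1): punch at orig (5,17); cuts so far [(5, 17)]; region rows[0,8) x cols[16,20) = 8x4
Op 5 cut(6, 0): punch at orig (6,16); cuts so far [(5, 17), (6, 16)]; region rows[0,8) x cols[16,20) = 8x4
Op 6 cut(7, 1): punch at orig (7,17); cuts so far [(5, 17), (6, 16), (7, 17)]; region rows[0,8) x cols[16,20) = 8x4
Op 7 cut(0, 3): punch at orig (0,19); cuts so far [(0, 19), (5, 17), (6, 16), (7, 17)]; region rows[0,8) x cols[16,20) = 8x4
Unfold 1 (reflect across v@20): 8 holes -> [(0, 19), (0, 20), (5, 17), (5, 22), (6, 16), (6, 23), (7, 17), (7, 22)]
Unfold 2 (reflect across v@24): 16 holes -> [(0, 19), (0, 20), (0, 27), (0, 28), (5, 17), (5, 22), (5, 25), (5, 30), (6, 16), (6, 23), (6, 24), (6, 31), (7, 17), (7, 22), (7, 25), (7, 30)]
Unfold 3 (reflect across v@16): 32 holes -> [(0, 3), (0, 4), (0, 11), (0, 12), (0, 19), (0, 20), (0, 27), (0, 28), (5, 1), (5, 6), (5, 9), (5, 14), (5, 17), (5, 22), (5, 25), (5, 30), (6, 0), (6, 7), (6, 8), (6, 15), (6, 16), (6, 23), (6, 24), (6, 31), (7, 1), (7, 6), (7, 9), (7, 14), (7, 17), (7, 22), (7, 25), (7, 30)]
Holes: [(0, 3), (0, 4), (0, 11), (0, 12), (0, 19), (0, 20), (0, 27), (0, 28), (5, 1), (5, 6), (5, 9), (5, 14), (5, 17), (5, 22), (5, 25), (5, 30), (6, 0), (6, 7), (6, 8), (6, 15), (6, 16), (6, 23), (6, 24), (6, 31), (7, 1), (7, 6), (7, 9), (7, 14), (7, 17), (7, 22), (7, 25), (7, 30)]

Answer: yes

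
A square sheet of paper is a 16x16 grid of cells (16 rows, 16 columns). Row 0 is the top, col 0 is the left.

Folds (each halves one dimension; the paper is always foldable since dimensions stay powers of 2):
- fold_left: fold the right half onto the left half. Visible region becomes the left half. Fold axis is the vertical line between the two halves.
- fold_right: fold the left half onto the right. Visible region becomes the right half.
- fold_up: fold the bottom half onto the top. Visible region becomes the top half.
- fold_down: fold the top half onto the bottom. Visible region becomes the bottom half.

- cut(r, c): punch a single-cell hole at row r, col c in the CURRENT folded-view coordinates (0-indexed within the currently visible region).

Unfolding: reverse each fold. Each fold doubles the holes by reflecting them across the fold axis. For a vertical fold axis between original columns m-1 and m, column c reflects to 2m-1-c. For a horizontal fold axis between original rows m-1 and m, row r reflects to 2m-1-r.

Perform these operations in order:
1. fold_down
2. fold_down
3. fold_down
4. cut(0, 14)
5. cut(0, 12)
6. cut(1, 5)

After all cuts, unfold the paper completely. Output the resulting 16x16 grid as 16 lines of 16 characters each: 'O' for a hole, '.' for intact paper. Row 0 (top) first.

Answer: .....O..........
............O.O.
............O.O.
.....O..........
.....O..........
............O.O.
............O.O.
.....O..........
.....O..........
............O.O.
............O.O.
.....O..........
.....O..........
............O.O.
............O.O.
.....O..........

Derivation:
Op 1 fold_down: fold axis h@8; visible region now rows[8,16) x cols[0,16) = 8x16
Op 2 fold_down: fold axis h@12; visible region now rows[12,16) x cols[0,16) = 4x16
Op 3 fold_down: fold axis h@14; visible region now rows[14,16) x cols[0,16) = 2x16
Op 4 cut(0, 14): punch at orig (14,14); cuts so far [(14, 14)]; region rows[14,16) x cols[0,16) = 2x16
Op 5 cut(0, 12): punch at orig (14,12); cuts so far [(14, 12), (14, 14)]; region rows[14,16) x cols[0,16) = 2x16
Op 6 cut(1, 5): punch at orig (15,5); cuts so far [(14, 12), (14, 14), (15, 5)]; region rows[14,16) x cols[0,16) = 2x16
Unfold 1 (reflect across h@14): 6 holes -> [(12, 5), (13, 12), (13, 14), (14, 12), (14, 14), (15, 5)]
Unfold 2 (reflect across h@12): 12 holes -> [(8, 5), (9, 12), (9, 14), (10, 12), (10, 14), (11, 5), (12, 5), (13, 12), (13, 14), (14, 12), (14, 14), (15, 5)]
Unfold 3 (reflect across h@8): 24 holes -> [(0, 5), (1, 12), (1, 14), (2, 12), (2, 14), (3, 5), (4, 5), (5, 12), (5, 14), (6, 12), (6, 14), (7, 5), (8, 5), (9, 12), (9, 14), (10, 12), (10, 14), (11, 5), (12, 5), (13, 12), (13, 14), (14, 12), (14, 14), (15, 5)]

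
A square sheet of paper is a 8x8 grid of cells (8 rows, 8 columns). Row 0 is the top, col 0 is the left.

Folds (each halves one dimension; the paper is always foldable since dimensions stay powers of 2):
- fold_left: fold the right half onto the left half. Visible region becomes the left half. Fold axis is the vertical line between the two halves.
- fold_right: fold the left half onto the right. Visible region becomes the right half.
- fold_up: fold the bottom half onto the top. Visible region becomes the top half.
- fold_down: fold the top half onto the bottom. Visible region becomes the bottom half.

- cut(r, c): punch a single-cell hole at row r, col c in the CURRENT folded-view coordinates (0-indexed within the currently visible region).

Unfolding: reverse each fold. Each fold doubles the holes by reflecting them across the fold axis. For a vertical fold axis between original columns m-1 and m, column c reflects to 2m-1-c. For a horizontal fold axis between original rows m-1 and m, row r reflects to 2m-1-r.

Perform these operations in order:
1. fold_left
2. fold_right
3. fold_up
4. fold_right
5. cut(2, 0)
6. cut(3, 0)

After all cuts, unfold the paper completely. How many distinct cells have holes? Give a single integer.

Op 1 fold_left: fold axis v@4; visible region now rows[0,8) x cols[0,4) = 8x4
Op 2 fold_right: fold axis v@2; visible region now rows[0,8) x cols[2,4) = 8x2
Op 3 fold_up: fold axis h@4; visible region now rows[0,4) x cols[2,4) = 4x2
Op 4 fold_right: fold axis v@3; visible region now rows[0,4) x cols[3,4) = 4x1
Op 5 cut(2, 0): punch at orig (2,3); cuts so far [(2, 3)]; region rows[0,4) x cols[3,4) = 4x1
Op 6 cut(3, 0): punch at orig (3,3); cuts so far [(2, 3), (3, 3)]; region rows[0,4) x cols[3,4) = 4x1
Unfold 1 (reflect across v@3): 4 holes -> [(2, 2), (2, 3), (3, 2), (3, 3)]
Unfold 2 (reflect across h@4): 8 holes -> [(2, 2), (2, 3), (3, 2), (3, 3), (4, 2), (4, 3), (5, 2), (5, 3)]
Unfold 3 (reflect across v@2): 16 holes -> [(2, 0), (2, 1), (2, 2), (2, 3), (3, 0), (3, 1), (3, 2), (3, 3), (4, 0), (4, 1), (4, 2), (4, 3), (5, 0), (5, 1), (5, 2), (5, 3)]
Unfold 4 (reflect across v@4): 32 holes -> [(2, 0), (2, 1), (2, 2), (2, 3), (2, 4), (2, 5), (2, 6), (2, 7), (3, 0), (3, 1), (3, 2), (3, 3), (3, 4), (3, 5), (3, 6), (3, 7), (4, 0), (4, 1), (4, 2), (4, 3), (4, 4), (4, 5), (4, 6), (4, 7), (5, 0), (5, 1), (5, 2), (5, 3), (5, 4), (5, 5), (5, 6), (5, 7)]

Answer: 32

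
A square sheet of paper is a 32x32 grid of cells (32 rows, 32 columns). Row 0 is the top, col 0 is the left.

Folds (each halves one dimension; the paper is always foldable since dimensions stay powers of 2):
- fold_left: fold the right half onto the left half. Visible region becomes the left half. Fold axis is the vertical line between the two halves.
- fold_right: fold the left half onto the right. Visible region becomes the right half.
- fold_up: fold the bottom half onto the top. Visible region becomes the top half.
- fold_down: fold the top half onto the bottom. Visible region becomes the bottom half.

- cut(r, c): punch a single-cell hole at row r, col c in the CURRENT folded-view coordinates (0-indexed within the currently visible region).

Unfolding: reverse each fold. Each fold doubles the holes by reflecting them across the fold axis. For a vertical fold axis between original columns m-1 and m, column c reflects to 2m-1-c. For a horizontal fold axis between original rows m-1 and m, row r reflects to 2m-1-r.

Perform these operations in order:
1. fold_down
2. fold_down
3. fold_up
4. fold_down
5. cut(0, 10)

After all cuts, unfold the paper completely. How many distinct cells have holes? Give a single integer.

Answer: 16

Derivation:
Op 1 fold_down: fold axis h@16; visible region now rows[16,32) x cols[0,32) = 16x32
Op 2 fold_down: fold axis h@24; visible region now rows[24,32) x cols[0,32) = 8x32
Op 3 fold_up: fold axis h@28; visible region now rows[24,28) x cols[0,32) = 4x32
Op 4 fold_down: fold axis h@26; visible region now rows[26,28) x cols[0,32) = 2x32
Op 5 cut(0, 10): punch at orig (26,10); cuts so far [(26, 10)]; region rows[26,28) x cols[0,32) = 2x32
Unfold 1 (reflect across h@26): 2 holes -> [(25, 10), (26, 10)]
Unfold 2 (reflect across h@28): 4 holes -> [(25, 10), (26, 10), (29, 10), (30, 10)]
Unfold 3 (reflect across h@24): 8 holes -> [(17, 10), (18, 10), (21, 10), (22, 10), (25, 10), (26, 10), (29, 10), (30, 10)]
Unfold 4 (reflect across h@16): 16 holes -> [(1, 10), (2, 10), (5, 10), (6, 10), (9, 10), (10, 10), (13, 10), (14, 10), (17, 10), (18, 10), (21, 10), (22, 10), (25, 10), (26, 10), (29, 10), (30, 10)]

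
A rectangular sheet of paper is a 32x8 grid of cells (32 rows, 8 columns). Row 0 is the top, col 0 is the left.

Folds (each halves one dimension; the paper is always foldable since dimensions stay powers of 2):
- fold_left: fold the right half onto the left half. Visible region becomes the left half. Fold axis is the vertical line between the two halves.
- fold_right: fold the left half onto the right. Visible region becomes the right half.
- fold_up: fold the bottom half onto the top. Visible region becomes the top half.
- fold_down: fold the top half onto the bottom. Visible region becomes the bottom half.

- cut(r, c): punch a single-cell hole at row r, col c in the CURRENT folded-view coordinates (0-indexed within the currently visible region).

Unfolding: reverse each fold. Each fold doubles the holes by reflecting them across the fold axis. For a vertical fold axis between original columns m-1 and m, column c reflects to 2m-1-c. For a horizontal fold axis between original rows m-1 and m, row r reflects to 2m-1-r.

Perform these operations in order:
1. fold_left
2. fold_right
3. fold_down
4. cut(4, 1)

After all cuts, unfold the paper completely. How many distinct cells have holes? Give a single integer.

Op 1 fold_left: fold axis v@4; visible region now rows[0,32) x cols[0,4) = 32x4
Op 2 fold_right: fold axis v@2; visible region now rows[0,32) x cols[2,4) = 32x2
Op 3 fold_down: fold axis h@16; visible region now rows[16,32) x cols[2,4) = 16x2
Op 4 cut(4, 1): punch at orig (20,3); cuts so far [(20, 3)]; region rows[16,32) x cols[2,4) = 16x2
Unfold 1 (reflect across h@16): 2 holes -> [(11, 3), (20, 3)]
Unfold 2 (reflect across v@2): 4 holes -> [(11, 0), (11, 3), (20, 0), (20, 3)]
Unfold 3 (reflect across v@4): 8 holes -> [(11, 0), (11, 3), (11, 4), (11, 7), (20, 0), (20, 3), (20, 4), (20, 7)]

Answer: 8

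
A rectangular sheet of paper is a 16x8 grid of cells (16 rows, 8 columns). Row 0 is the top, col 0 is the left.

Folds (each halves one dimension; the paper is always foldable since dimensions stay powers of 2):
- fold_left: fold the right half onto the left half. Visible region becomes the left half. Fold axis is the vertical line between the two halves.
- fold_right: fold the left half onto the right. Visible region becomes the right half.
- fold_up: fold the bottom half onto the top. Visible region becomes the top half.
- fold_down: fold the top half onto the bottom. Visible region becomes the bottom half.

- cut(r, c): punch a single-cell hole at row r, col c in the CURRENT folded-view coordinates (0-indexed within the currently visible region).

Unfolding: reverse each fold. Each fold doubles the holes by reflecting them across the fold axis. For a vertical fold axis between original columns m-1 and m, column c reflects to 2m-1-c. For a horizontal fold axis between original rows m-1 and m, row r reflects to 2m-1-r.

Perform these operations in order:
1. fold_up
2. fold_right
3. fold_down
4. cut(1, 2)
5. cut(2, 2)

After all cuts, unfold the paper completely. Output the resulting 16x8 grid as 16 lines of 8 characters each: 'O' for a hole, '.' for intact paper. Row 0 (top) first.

Op 1 fold_up: fold axis h@8; visible region now rows[0,8) x cols[0,8) = 8x8
Op 2 fold_right: fold axis v@4; visible region now rows[0,8) x cols[4,8) = 8x4
Op 3 fold_down: fold axis h@4; visible region now rows[4,8) x cols[4,8) = 4x4
Op 4 cut(1, 2): punch at orig (5,6); cuts so far [(5, 6)]; region rows[4,8) x cols[4,8) = 4x4
Op 5 cut(2, 2): punch at orig (6,6); cuts so far [(5, 6), (6, 6)]; region rows[4,8) x cols[4,8) = 4x4
Unfold 1 (reflect across h@4): 4 holes -> [(1, 6), (2, 6), (5, 6), (6, 6)]
Unfold 2 (reflect across v@4): 8 holes -> [(1, 1), (1, 6), (2, 1), (2, 6), (5, 1), (5, 6), (6, 1), (6, 6)]
Unfold 3 (reflect across h@8): 16 holes -> [(1, 1), (1, 6), (2, 1), (2, 6), (5, 1), (5, 6), (6, 1), (6, 6), (9, 1), (9, 6), (10, 1), (10, 6), (13, 1), (13, 6), (14, 1), (14, 6)]

Answer: ........
.O....O.
.O....O.
........
........
.O....O.
.O....O.
........
........
.O....O.
.O....O.
........
........
.O....O.
.O....O.
........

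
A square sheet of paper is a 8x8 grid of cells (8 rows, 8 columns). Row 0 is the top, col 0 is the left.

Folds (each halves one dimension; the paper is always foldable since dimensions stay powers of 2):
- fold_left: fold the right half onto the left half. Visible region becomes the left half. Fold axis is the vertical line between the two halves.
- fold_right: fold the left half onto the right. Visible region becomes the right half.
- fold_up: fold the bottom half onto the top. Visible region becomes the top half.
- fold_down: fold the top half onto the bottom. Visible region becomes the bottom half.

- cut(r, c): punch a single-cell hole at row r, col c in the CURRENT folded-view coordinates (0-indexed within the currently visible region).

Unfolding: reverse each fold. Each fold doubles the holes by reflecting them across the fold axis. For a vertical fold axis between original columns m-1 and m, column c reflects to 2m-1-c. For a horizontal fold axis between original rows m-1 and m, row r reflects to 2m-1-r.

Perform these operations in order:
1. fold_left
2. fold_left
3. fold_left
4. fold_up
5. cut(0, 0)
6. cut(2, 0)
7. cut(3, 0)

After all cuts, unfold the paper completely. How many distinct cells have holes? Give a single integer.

Answer: 48

Derivation:
Op 1 fold_left: fold axis v@4; visible region now rows[0,8) x cols[0,4) = 8x4
Op 2 fold_left: fold axis v@2; visible region now rows[0,8) x cols[0,2) = 8x2
Op 3 fold_left: fold axis v@1; visible region now rows[0,8) x cols[0,1) = 8x1
Op 4 fold_up: fold axis h@4; visible region now rows[0,4) x cols[0,1) = 4x1
Op 5 cut(0, 0): punch at orig (0,0); cuts so far [(0, 0)]; region rows[0,4) x cols[0,1) = 4x1
Op 6 cut(2, 0): punch at orig (2,0); cuts so far [(0, 0), (2, 0)]; region rows[0,4) x cols[0,1) = 4x1
Op 7 cut(3, 0): punch at orig (3,0); cuts so far [(0, 0), (2, 0), (3, 0)]; region rows[0,4) x cols[0,1) = 4x1
Unfold 1 (reflect across h@4): 6 holes -> [(0, 0), (2, 0), (3, 0), (4, 0), (5, 0), (7, 0)]
Unfold 2 (reflect across v@1): 12 holes -> [(0, 0), (0, 1), (2, 0), (2, 1), (3, 0), (3, 1), (4, 0), (4, 1), (5, 0), (5, 1), (7, 0), (7, 1)]
Unfold 3 (reflect across v@2): 24 holes -> [(0, 0), (0, 1), (0, 2), (0, 3), (2, 0), (2, 1), (2, 2), (2, 3), (3, 0), (3, 1), (3, 2), (3, 3), (4, 0), (4, 1), (4, 2), (4, 3), (5, 0), (5, 1), (5, 2), (5, 3), (7, 0), (7, 1), (7, 2), (7, 3)]
Unfold 4 (reflect across v@4): 48 holes -> [(0, 0), (0, 1), (0, 2), (0, 3), (0, 4), (0, 5), (0, 6), (0, 7), (2, 0), (2, 1), (2, 2), (2, 3), (2, 4), (2, 5), (2, 6), (2, 7), (3, 0), (3, 1), (3, 2), (3, 3), (3, 4), (3, 5), (3, 6), (3, 7), (4, 0), (4, 1), (4, 2), (4, 3), (4, 4), (4, 5), (4, 6), (4, 7), (5, 0), (5, 1), (5, 2), (5, 3), (5, 4), (5, 5), (5, 6), (5, 7), (7, 0), (7, 1), (7, 2), (7, 3), (7, 4), (7, 5), (7, 6), (7, 7)]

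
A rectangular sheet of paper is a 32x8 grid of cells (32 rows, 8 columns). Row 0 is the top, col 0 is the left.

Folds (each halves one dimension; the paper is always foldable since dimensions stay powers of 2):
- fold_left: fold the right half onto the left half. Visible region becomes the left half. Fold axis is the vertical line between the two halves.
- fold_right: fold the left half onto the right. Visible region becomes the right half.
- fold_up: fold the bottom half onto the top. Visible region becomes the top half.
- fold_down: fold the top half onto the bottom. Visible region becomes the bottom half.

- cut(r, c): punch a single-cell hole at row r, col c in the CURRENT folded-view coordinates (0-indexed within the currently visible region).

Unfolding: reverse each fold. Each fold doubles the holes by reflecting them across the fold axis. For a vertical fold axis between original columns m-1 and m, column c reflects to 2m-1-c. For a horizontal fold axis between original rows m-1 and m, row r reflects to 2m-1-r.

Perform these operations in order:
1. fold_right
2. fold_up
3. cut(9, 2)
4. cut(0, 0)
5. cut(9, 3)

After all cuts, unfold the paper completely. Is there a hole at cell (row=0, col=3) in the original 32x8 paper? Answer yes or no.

Op 1 fold_right: fold axis v@4; visible region now rows[0,32) x cols[4,8) = 32x4
Op 2 fold_up: fold axis h@16; visible region now rows[0,16) x cols[4,8) = 16x4
Op 3 cut(9, 2): punch at orig (9,6); cuts so far [(9, 6)]; region rows[0,16) x cols[4,8) = 16x4
Op 4 cut(0, 0): punch at orig (0,4); cuts so far [(0, 4), (9, 6)]; region rows[0,16) x cols[4,8) = 16x4
Op 5 cut(9, 3): punch at orig (9,7); cuts so far [(0, 4), (9, 6), (9, 7)]; region rows[0,16) x cols[4,8) = 16x4
Unfold 1 (reflect across h@16): 6 holes -> [(0, 4), (9, 6), (9, 7), (22, 6), (22, 7), (31, 4)]
Unfold 2 (reflect across v@4): 12 holes -> [(0, 3), (0, 4), (9, 0), (9, 1), (9, 6), (9, 7), (22, 0), (22, 1), (22, 6), (22, 7), (31, 3), (31, 4)]
Holes: [(0, 3), (0, 4), (9, 0), (9, 1), (9, 6), (9, 7), (22, 0), (22, 1), (22, 6), (22, 7), (31, 3), (31, 4)]

Answer: yes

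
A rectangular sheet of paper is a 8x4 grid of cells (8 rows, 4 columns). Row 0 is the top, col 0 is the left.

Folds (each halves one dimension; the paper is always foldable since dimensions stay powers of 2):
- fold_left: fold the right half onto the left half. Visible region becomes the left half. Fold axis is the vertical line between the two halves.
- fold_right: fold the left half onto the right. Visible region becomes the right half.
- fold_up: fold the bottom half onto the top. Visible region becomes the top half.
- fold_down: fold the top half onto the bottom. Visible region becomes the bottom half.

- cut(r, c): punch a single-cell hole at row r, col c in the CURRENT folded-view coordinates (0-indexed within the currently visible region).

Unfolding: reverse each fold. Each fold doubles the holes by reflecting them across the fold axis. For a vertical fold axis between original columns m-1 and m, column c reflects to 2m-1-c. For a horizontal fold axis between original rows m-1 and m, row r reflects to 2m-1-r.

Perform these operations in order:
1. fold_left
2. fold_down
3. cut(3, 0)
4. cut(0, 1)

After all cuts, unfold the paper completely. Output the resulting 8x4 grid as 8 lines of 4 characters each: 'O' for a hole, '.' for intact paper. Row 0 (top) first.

Answer: O..O
....
....
.OO.
.OO.
....
....
O..O

Derivation:
Op 1 fold_left: fold axis v@2; visible region now rows[0,8) x cols[0,2) = 8x2
Op 2 fold_down: fold axis h@4; visible region now rows[4,8) x cols[0,2) = 4x2
Op 3 cut(3, 0): punch at orig (7,0); cuts so far [(7, 0)]; region rows[4,8) x cols[0,2) = 4x2
Op 4 cut(0, 1): punch at orig (4,1); cuts so far [(4, 1), (7, 0)]; region rows[4,8) x cols[0,2) = 4x2
Unfold 1 (reflect across h@4): 4 holes -> [(0, 0), (3, 1), (4, 1), (7, 0)]
Unfold 2 (reflect across v@2): 8 holes -> [(0, 0), (0, 3), (3, 1), (3, 2), (4, 1), (4, 2), (7, 0), (7, 3)]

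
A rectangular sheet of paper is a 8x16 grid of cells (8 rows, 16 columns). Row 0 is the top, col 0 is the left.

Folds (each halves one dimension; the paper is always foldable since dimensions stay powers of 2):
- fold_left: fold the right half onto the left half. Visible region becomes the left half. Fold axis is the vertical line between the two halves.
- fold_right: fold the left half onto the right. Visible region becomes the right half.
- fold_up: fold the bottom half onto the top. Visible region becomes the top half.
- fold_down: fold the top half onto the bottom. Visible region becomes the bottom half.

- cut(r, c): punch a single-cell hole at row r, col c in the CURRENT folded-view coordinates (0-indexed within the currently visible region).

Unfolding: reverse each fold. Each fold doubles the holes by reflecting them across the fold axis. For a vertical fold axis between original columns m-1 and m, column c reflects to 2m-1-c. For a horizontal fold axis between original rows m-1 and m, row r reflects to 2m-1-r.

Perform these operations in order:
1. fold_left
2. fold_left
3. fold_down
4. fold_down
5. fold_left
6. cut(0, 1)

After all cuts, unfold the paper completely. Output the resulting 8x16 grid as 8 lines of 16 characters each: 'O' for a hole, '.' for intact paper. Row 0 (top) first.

Answer: ................
.OO..OO..OO..OO.
.OO..OO..OO..OO.
................
................
.OO..OO..OO..OO.
.OO..OO..OO..OO.
................

Derivation:
Op 1 fold_left: fold axis v@8; visible region now rows[0,8) x cols[0,8) = 8x8
Op 2 fold_left: fold axis v@4; visible region now rows[0,8) x cols[0,4) = 8x4
Op 3 fold_down: fold axis h@4; visible region now rows[4,8) x cols[0,4) = 4x4
Op 4 fold_down: fold axis h@6; visible region now rows[6,8) x cols[0,4) = 2x4
Op 5 fold_left: fold axis v@2; visible region now rows[6,8) x cols[0,2) = 2x2
Op 6 cut(0, 1): punch at orig (6,1); cuts so far [(6, 1)]; region rows[6,8) x cols[0,2) = 2x2
Unfold 1 (reflect across v@2): 2 holes -> [(6, 1), (6, 2)]
Unfold 2 (reflect across h@6): 4 holes -> [(5, 1), (5, 2), (6, 1), (6, 2)]
Unfold 3 (reflect across h@4): 8 holes -> [(1, 1), (1, 2), (2, 1), (2, 2), (5, 1), (5, 2), (6, 1), (6, 2)]
Unfold 4 (reflect across v@4): 16 holes -> [(1, 1), (1, 2), (1, 5), (1, 6), (2, 1), (2, 2), (2, 5), (2, 6), (5, 1), (5, 2), (5, 5), (5, 6), (6, 1), (6, 2), (6, 5), (6, 6)]
Unfold 5 (reflect across v@8): 32 holes -> [(1, 1), (1, 2), (1, 5), (1, 6), (1, 9), (1, 10), (1, 13), (1, 14), (2, 1), (2, 2), (2, 5), (2, 6), (2, 9), (2, 10), (2, 13), (2, 14), (5, 1), (5, 2), (5, 5), (5, 6), (5, 9), (5, 10), (5, 13), (5, 14), (6, 1), (6, 2), (6, 5), (6, 6), (6, 9), (6, 10), (6, 13), (6, 14)]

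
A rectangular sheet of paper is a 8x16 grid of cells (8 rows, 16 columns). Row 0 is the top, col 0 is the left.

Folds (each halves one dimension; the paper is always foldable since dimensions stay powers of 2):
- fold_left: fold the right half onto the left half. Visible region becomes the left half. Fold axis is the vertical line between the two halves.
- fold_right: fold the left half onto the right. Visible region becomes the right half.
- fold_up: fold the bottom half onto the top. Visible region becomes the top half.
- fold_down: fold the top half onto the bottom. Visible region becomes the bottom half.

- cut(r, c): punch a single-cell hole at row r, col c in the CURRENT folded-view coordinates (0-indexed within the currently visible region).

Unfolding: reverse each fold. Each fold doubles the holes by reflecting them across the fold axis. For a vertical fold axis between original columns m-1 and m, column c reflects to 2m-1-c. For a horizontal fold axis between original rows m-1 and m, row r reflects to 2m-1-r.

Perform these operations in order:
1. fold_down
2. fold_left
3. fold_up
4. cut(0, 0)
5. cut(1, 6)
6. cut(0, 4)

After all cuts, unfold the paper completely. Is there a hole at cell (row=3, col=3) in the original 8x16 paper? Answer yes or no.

Answer: no

Derivation:
Op 1 fold_down: fold axis h@4; visible region now rows[4,8) x cols[0,16) = 4x16
Op 2 fold_left: fold axis v@8; visible region now rows[4,8) x cols[0,8) = 4x8
Op 3 fold_up: fold axis h@6; visible region now rows[4,6) x cols[0,8) = 2x8
Op 4 cut(0, 0): punch at orig (4,0); cuts so far [(4, 0)]; region rows[4,6) x cols[0,8) = 2x8
Op 5 cut(1, 6): punch at orig (5,6); cuts so far [(4, 0), (5, 6)]; region rows[4,6) x cols[0,8) = 2x8
Op 6 cut(0, 4): punch at orig (4,4); cuts so far [(4, 0), (4, 4), (5, 6)]; region rows[4,6) x cols[0,8) = 2x8
Unfold 1 (reflect across h@6): 6 holes -> [(4, 0), (4, 4), (5, 6), (6, 6), (7, 0), (7, 4)]
Unfold 2 (reflect across v@8): 12 holes -> [(4, 0), (4, 4), (4, 11), (4, 15), (5, 6), (5, 9), (6, 6), (6, 9), (7, 0), (7, 4), (7, 11), (7, 15)]
Unfold 3 (reflect across h@4): 24 holes -> [(0, 0), (0, 4), (0, 11), (0, 15), (1, 6), (1, 9), (2, 6), (2, 9), (3, 0), (3, 4), (3, 11), (3, 15), (4, 0), (4, 4), (4, 11), (4, 15), (5, 6), (5, 9), (6, 6), (6, 9), (7, 0), (7, 4), (7, 11), (7, 15)]
Holes: [(0, 0), (0, 4), (0, 11), (0, 15), (1, 6), (1, 9), (2, 6), (2, 9), (3, 0), (3, 4), (3, 11), (3, 15), (4, 0), (4, 4), (4, 11), (4, 15), (5, 6), (5, 9), (6, 6), (6, 9), (7, 0), (7, 4), (7, 11), (7, 15)]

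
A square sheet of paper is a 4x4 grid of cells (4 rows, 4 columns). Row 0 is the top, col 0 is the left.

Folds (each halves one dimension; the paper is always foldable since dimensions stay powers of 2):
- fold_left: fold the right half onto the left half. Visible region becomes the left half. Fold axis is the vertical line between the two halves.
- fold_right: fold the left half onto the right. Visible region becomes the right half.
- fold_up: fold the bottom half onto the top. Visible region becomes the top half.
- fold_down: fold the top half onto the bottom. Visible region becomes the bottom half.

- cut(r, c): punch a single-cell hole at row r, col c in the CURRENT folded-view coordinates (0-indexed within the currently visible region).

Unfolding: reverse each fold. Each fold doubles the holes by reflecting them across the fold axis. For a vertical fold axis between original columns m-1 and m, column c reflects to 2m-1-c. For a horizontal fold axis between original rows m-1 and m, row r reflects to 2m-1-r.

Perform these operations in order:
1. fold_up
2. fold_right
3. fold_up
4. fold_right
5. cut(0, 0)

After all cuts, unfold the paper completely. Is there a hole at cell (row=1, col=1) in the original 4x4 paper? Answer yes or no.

Answer: yes

Derivation:
Op 1 fold_up: fold axis h@2; visible region now rows[0,2) x cols[0,4) = 2x4
Op 2 fold_right: fold axis v@2; visible region now rows[0,2) x cols[2,4) = 2x2
Op 3 fold_up: fold axis h@1; visible region now rows[0,1) x cols[2,4) = 1x2
Op 4 fold_right: fold axis v@3; visible region now rows[0,1) x cols[3,4) = 1x1
Op 5 cut(0, 0): punch at orig (0,3); cuts so far [(0, 3)]; region rows[0,1) x cols[3,4) = 1x1
Unfold 1 (reflect across v@3): 2 holes -> [(0, 2), (0, 3)]
Unfold 2 (reflect across h@1): 4 holes -> [(0, 2), (0, 3), (1, 2), (1, 3)]
Unfold 3 (reflect across v@2): 8 holes -> [(0, 0), (0, 1), (0, 2), (0, 3), (1, 0), (1, 1), (1, 2), (1, 3)]
Unfold 4 (reflect across h@2): 16 holes -> [(0, 0), (0, 1), (0, 2), (0, 3), (1, 0), (1, 1), (1, 2), (1, 3), (2, 0), (2, 1), (2, 2), (2, 3), (3, 0), (3, 1), (3, 2), (3, 3)]
Holes: [(0, 0), (0, 1), (0, 2), (0, 3), (1, 0), (1, 1), (1, 2), (1, 3), (2, 0), (2, 1), (2, 2), (2, 3), (3, 0), (3, 1), (3, 2), (3, 3)]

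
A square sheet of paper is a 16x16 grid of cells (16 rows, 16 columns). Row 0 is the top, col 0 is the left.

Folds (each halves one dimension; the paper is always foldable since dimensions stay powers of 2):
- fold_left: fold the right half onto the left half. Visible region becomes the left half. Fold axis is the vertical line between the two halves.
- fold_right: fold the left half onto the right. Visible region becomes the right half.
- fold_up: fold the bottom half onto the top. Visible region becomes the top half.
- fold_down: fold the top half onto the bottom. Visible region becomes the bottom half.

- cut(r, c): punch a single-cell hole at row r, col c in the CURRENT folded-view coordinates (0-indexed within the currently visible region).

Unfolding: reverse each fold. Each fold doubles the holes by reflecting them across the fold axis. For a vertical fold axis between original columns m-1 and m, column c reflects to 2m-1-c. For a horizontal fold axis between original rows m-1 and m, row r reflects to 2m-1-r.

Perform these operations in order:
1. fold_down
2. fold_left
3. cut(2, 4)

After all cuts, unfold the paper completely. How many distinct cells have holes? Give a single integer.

Op 1 fold_down: fold axis h@8; visible region now rows[8,16) x cols[0,16) = 8x16
Op 2 fold_left: fold axis v@8; visible region now rows[8,16) x cols[0,8) = 8x8
Op 3 cut(2, 4): punch at orig (10,4); cuts so far [(10, 4)]; region rows[8,16) x cols[0,8) = 8x8
Unfold 1 (reflect across v@8): 2 holes -> [(10, 4), (10, 11)]
Unfold 2 (reflect across h@8): 4 holes -> [(5, 4), (5, 11), (10, 4), (10, 11)]

Answer: 4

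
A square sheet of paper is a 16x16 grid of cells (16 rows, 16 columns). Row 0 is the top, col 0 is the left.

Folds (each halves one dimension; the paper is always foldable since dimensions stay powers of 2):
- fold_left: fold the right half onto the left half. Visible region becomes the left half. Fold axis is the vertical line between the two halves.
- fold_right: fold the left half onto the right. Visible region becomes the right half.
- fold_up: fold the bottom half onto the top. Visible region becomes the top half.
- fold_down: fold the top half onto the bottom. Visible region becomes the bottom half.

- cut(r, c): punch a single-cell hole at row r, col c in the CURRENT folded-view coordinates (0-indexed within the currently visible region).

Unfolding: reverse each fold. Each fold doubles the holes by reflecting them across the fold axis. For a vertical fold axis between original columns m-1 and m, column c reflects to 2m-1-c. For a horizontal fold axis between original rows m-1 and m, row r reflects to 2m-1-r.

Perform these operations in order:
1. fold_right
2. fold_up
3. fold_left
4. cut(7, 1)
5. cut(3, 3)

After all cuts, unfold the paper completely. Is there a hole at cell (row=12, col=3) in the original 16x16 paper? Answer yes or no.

Answer: yes

Derivation:
Op 1 fold_right: fold axis v@8; visible region now rows[0,16) x cols[8,16) = 16x8
Op 2 fold_up: fold axis h@8; visible region now rows[0,8) x cols[8,16) = 8x8
Op 3 fold_left: fold axis v@12; visible region now rows[0,8) x cols[8,12) = 8x4
Op 4 cut(7, 1): punch at orig (7,9); cuts so far [(7, 9)]; region rows[0,8) x cols[8,12) = 8x4
Op 5 cut(3, 3): punch at orig (3,11); cuts so far [(3, 11), (7, 9)]; region rows[0,8) x cols[8,12) = 8x4
Unfold 1 (reflect across v@12): 4 holes -> [(3, 11), (3, 12), (7, 9), (7, 14)]
Unfold 2 (reflect across h@8): 8 holes -> [(3, 11), (3, 12), (7, 9), (7, 14), (8, 9), (8, 14), (12, 11), (12, 12)]
Unfold 3 (reflect across v@8): 16 holes -> [(3, 3), (3, 4), (3, 11), (3, 12), (7, 1), (7, 6), (7, 9), (7, 14), (8, 1), (8, 6), (8, 9), (8, 14), (12, 3), (12, 4), (12, 11), (12, 12)]
Holes: [(3, 3), (3, 4), (3, 11), (3, 12), (7, 1), (7, 6), (7, 9), (7, 14), (8, 1), (8, 6), (8, 9), (8, 14), (12, 3), (12, 4), (12, 11), (12, 12)]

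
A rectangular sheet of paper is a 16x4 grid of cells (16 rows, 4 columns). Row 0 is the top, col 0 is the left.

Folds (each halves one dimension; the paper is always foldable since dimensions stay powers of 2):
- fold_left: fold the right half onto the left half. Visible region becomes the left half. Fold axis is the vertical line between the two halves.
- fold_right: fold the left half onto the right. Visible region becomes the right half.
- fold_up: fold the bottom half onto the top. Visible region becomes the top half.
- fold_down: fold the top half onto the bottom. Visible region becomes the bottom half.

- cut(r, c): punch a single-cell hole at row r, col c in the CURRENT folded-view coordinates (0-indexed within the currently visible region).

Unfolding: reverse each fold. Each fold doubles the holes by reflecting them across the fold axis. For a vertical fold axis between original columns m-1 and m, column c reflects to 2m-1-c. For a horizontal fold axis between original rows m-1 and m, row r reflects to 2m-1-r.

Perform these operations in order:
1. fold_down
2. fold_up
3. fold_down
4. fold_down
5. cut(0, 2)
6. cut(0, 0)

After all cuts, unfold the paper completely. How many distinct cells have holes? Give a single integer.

Op 1 fold_down: fold axis h@8; visible region now rows[8,16) x cols[0,4) = 8x4
Op 2 fold_up: fold axis h@12; visible region now rows[8,12) x cols[0,4) = 4x4
Op 3 fold_down: fold axis h@10; visible region now rows[10,12) x cols[0,4) = 2x4
Op 4 fold_down: fold axis h@11; visible region now rows[11,12) x cols[0,4) = 1x4
Op 5 cut(0, 2): punch at orig (11,2); cuts so far [(11, 2)]; region rows[11,12) x cols[0,4) = 1x4
Op 6 cut(0, 0): punch at orig (11,0); cuts so far [(11, 0), (11, 2)]; region rows[11,12) x cols[0,4) = 1x4
Unfold 1 (reflect across h@11): 4 holes -> [(10, 0), (10, 2), (11, 0), (11, 2)]
Unfold 2 (reflect across h@10): 8 holes -> [(8, 0), (8, 2), (9, 0), (9, 2), (10, 0), (10, 2), (11, 0), (11, 2)]
Unfold 3 (reflect across h@12): 16 holes -> [(8, 0), (8, 2), (9, 0), (9, 2), (10, 0), (10, 2), (11, 0), (11, 2), (12, 0), (12, 2), (13, 0), (13, 2), (14, 0), (14, 2), (15, 0), (15, 2)]
Unfold 4 (reflect across h@8): 32 holes -> [(0, 0), (0, 2), (1, 0), (1, 2), (2, 0), (2, 2), (3, 0), (3, 2), (4, 0), (4, 2), (5, 0), (5, 2), (6, 0), (6, 2), (7, 0), (7, 2), (8, 0), (8, 2), (9, 0), (9, 2), (10, 0), (10, 2), (11, 0), (11, 2), (12, 0), (12, 2), (13, 0), (13, 2), (14, 0), (14, 2), (15, 0), (15, 2)]

Answer: 32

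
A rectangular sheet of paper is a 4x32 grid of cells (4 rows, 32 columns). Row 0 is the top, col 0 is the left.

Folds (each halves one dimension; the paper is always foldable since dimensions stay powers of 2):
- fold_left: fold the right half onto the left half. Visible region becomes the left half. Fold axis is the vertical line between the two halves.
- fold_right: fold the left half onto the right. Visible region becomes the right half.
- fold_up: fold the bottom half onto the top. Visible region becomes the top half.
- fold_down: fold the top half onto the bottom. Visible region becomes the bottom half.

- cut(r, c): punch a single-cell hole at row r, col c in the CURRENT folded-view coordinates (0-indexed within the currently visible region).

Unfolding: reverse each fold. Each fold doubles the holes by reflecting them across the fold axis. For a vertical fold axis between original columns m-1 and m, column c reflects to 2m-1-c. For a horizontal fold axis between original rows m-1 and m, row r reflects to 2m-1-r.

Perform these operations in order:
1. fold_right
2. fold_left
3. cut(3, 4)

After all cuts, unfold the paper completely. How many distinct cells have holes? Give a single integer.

Answer: 4

Derivation:
Op 1 fold_right: fold axis v@16; visible region now rows[0,4) x cols[16,32) = 4x16
Op 2 fold_left: fold axis v@24; visible region now rows[0,4) x cols[16,24) = 4x8
Op 3 cut(3, 4): punch at orig (3,20); cuts so far [(3, 20)]; region rows[0,4) x cols[16,24) = 4x8
Unfold 1 (reflect across v@24): 2 holes -> [(3, 20), (3, 27)]
Unfold 2 (reflect across v@16): 4 holes -> [(3, 4), (3, 11), (3, 20), (3, 27)]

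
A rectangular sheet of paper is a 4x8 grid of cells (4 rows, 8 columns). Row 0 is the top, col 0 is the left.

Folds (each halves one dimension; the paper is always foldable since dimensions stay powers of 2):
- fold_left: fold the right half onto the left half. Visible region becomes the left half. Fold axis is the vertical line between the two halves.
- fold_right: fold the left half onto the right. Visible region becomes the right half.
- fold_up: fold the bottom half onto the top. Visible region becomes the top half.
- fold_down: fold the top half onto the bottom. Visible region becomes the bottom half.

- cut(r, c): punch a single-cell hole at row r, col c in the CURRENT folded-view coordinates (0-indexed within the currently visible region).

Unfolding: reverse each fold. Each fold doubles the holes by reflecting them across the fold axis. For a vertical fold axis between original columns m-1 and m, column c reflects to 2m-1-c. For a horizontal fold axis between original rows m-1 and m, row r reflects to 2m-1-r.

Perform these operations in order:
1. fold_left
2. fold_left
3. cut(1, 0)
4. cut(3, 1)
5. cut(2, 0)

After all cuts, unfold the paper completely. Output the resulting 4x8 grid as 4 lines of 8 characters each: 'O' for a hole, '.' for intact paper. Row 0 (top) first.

Op 1 fold_left: fold axis v@4; visible region now rows[0,4) x cols[0,4) = 4x4
Op 2 fold_left: fold axis v@2; visible region now rows[0,4) x cols[0,2) = 4x2
Op 3 cut(1, 0): punch at orig (1,0); cuts so far [(1, 0)]; region rows[0,4) x cols[0,2) = 4x2
Op 4 cut(3, 1): punch at orig (3,1); cuts so far [(1, 0), (3, 1)]; region rows[0,4) x cols[0,2) = 4x2
Op 5 cut(2, 0): punch at orig (2,0); cuts so far [(1, 0), (2, 0), (3, 1)]; region rows[0,4) x cols[0,2) = 4x2
Unfold 1 (reflect across v@2): 6 holes -> [(1, 0), (1, 3), (2, 0), (2, 3), (3, 1), (3, 2)]
Unfold 2 (reflect across v@4): 12 holes -> [(1, 0), (1, 3), (1, 4), (1, 7), (2, 0), (2, 3), (2, 4), (2, 7), (3, 1), (3, 2), (3, 5), (3, 6)]

Answer: ........
O..OO..O
O..OO..O
.OO..OO.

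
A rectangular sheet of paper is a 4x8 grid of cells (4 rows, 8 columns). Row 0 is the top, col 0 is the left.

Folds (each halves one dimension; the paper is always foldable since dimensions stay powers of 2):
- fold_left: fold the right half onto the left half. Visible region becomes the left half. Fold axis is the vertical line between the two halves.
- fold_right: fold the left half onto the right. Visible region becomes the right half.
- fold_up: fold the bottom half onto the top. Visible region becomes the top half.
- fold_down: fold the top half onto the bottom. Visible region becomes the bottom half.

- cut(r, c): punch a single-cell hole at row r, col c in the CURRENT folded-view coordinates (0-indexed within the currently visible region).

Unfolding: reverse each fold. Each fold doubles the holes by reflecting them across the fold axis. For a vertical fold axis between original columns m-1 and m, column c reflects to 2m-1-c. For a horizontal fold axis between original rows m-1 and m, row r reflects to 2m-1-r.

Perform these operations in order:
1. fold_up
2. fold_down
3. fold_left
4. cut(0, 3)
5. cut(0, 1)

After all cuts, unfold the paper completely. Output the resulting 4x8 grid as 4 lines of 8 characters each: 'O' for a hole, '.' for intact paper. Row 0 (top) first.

Op 1 fold_up: fold axis h@2; visible region now rows[0,2) x cols[0,8) = 2x8
Op 2 fold_down: fold axis h@1; visible region now rows[1,2) x cols[0,8) = 1x8
Op 3 fold_left: fold axis v@4; visible region now rows[1,2) x cols[0,4) = 1x4
Op 4 cut(0, 3): punch at orig (1,3); cuts so far [(1, 3)]; region rows[1,2) x cols[0,4) = 1x4
Op 5 cut(0, 1): punch at orig (1,1); cuts so far [(1, 1), (1, 3)]; region rows[1,2) x cols[0,4) = 1x4
Unfold 1 (reflect across v@4): 4 holes -> [(1, 1), (1, 3), (1, 4), (1, 6)]
Unfold 2 (reflect across h@1): 8 holes -> [(0, 1), (0, 3), (0, 4), (0, 6), (1, 1), (1, 3), (1, 4), (1, 6)]
Unfold 3 (reflect across h@2): 16 holes -> [(0, 1), (0, 3), (0, 4), (0, 6), (1, 1), (1, 3), (1, 4), (1, 6), (2, 1), (2, 3), (2, 4), (2, 6), (3, 1), (3, 3), (3, 4), (3, 6)]

Answer: .O.OO.O.
.O.OO.O.
.O.OO.O.
.O.OO.O.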